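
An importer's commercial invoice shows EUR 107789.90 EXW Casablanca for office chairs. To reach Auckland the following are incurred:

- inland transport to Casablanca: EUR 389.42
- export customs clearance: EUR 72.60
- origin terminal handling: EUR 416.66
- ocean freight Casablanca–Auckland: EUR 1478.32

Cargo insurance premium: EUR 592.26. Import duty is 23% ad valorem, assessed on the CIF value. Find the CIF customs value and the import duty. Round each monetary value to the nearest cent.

CIF value: EUR 110739.16; import duty: EUR 25470.01

CIF = EXW price + pre-shipment costs + freight + insurance
CIF = 107789.90 + 389.42 + 72.60 + 416.66 + 1478.32 + 592.26 = 110739.16
Import duty = 110739.16 × 23% = 25470.01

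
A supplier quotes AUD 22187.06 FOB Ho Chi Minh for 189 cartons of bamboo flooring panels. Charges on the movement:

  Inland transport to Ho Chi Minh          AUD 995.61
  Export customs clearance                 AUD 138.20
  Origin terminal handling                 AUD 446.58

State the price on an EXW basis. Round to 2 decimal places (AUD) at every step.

EXW price: AUD 20606.67

From FOB to EXW, the seller no longer bears: inland to port, export clearance, origin terminal.
EXW price = 22187.06 − 995.61 − 138.20 − 446.58 = 20606.67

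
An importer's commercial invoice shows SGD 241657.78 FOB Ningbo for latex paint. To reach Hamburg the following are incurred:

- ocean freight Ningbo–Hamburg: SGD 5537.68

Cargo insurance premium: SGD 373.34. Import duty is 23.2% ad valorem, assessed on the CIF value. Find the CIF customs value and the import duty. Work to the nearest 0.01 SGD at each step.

CIF = FOB price + freight + insurance
CIF = 241657.78 + 5537.68 + 373.34 = 247568.80
Import duty = 247568.80 × 23.2% = 57435.96

CIF value: SGD 247568.80; import duty: SGD 57435.96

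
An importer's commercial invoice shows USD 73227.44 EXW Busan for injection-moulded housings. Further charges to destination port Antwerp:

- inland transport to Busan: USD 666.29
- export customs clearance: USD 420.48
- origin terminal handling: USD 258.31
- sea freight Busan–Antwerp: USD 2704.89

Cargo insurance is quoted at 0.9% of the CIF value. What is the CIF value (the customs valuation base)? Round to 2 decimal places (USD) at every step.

CIF value: USD 77979.22

Let C be the CIF value. C = EXW price + pre-shipment costs + freight + 0.9% × C
C − 0.9% × C = 73227.44 + 666.29 + 420.48 + 258.31 + 2704.89
0.991 × C = 77277.41
C = 77277.41 / 0.991 = 77979.22
Insurance premium = 0.9% × 77979.22 = 701.81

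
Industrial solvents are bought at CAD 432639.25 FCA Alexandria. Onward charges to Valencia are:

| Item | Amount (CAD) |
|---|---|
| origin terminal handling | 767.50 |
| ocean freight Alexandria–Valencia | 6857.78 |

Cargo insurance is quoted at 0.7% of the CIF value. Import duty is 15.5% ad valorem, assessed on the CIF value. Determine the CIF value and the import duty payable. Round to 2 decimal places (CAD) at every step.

CIF value: CAD 443368.11; import duty: CAD 68722.06

Let C be the CIF value. C = FCA price + pre-shipment costs + freight + 0.7% × C
C − 0.7% × C = 432639.25 + 767.50 + 6857.78
0.993 × C = 440264.53
C = 440264.53 / 0.993 = 443368.11
Insurance premium = 0.7% × 443368.11 = 3103.58
Import duty = 443368.11 × 15.5% = 68722.06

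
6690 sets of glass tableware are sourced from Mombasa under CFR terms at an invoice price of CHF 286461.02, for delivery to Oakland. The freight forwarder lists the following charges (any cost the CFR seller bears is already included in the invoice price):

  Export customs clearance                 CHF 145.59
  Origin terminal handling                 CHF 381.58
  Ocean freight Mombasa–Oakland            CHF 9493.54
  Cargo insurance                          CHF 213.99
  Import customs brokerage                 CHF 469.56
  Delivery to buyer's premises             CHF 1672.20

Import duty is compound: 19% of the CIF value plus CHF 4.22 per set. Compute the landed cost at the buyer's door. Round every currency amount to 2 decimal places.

CFR: the seller pays costs through ocean freight to the destination port, but not insurance.
Already in the invoice (seller's account under CFR): export clearance, origin terminal, freight — exclude.
CIF value = CFR price + insurance = 286461.02 + 213.99 = 286675.01
Ad valorem component: 286675.01 × 19% = 54468.25
Specific component: 6690 × 4.22 = 28231.80
Import duty = 54468.25 + 28231.80 = 82700.05
Buyer bears: insurance 213.99 + brokerage 469.56 + delivery 1672.20 + duty 82700.05 = 85055.80
Landed cost = invoice 286461.02 + 85055.80 = 371516.82

Total landed cost: CHF 371516.82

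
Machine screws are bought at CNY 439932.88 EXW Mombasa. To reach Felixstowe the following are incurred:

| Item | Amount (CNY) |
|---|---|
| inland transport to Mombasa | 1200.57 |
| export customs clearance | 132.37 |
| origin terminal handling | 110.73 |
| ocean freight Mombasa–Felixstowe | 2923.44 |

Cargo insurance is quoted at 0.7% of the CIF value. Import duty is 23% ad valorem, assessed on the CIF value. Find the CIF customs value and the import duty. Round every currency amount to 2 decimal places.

Let C be the CIF value. C = EXW price + pre-shipment costs + freight + 0.7% × C
C − 0.7% × C = 439932.88 + 1200.57 + 132.37 + 110.73 + 2923.44
0.993 × C = 444299.99
C = 444299.99 / 0.993 = 447432.01
Insurance premium = 0.7% × 447432.01 = 3132.02
Import duty = 447432.01 × 23% = 102909.36

CIF value: CNY 447432.01; import duty: CNY 102909.36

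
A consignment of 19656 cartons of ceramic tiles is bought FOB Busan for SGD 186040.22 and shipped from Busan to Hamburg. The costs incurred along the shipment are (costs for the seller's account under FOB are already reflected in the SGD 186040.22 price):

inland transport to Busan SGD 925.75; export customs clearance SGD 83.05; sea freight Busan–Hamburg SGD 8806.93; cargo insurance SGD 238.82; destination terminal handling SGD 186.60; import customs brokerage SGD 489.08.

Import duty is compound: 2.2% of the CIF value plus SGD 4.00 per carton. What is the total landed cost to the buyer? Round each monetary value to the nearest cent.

Total landed cost: SGD 278677.54

FOB: the seller bears costs until goods are on board at the origin port; the buyer bears freight, insurance and all costs thereafter.
Already in the invoice (seller's account under FOB): inland to port, export clearance — exclude.
CIF value = FOB price + freight + insurance = 186040.22 + 8806.93 + 238.82 = 195085.97
Ad valorem component: 195085.97 × 2.2% = 4291.89
Specific component: 19656 × 4.00 = 78624.00
Import duty = 4291.89 + 78624.00 = 82915.89
Buyer bears: freight 8806.93 + insurance 238.82 + destination terminal 186.60 + brokerage 489.08 + duty 82915.89 = 92637.32
Landed cost = invoice 186040.22 + 92637.32 = 278677.54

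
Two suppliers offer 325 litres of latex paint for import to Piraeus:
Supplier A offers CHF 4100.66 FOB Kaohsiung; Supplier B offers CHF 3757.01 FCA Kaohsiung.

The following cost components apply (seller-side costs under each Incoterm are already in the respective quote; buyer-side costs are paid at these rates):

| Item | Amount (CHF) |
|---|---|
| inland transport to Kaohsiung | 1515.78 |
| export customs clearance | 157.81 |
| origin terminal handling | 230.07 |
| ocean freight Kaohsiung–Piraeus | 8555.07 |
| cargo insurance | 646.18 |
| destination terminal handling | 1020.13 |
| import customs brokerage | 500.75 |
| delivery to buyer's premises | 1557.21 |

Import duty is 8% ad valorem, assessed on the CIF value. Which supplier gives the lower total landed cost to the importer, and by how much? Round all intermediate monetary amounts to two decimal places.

Supplier B is cheaper by CHF 122.66

Supplier A (FOB):
CIF value = FOB price + freight + insurance = 4100.66 + 8555.07 + 646.18 = 13301.91
Import duty = 13301.91 × 8% = 1064.15
Buyer bears (A): 8555.07 + 646.18 + 1020.13 + 500.75 + 1557.21 = 12279.34
Landed cost (A) = invoice 4100.66 + 12279.34 + duty 1064.15 = 17444.15
Supplier B (FCA):
CIF value = FCA price + origin terminal + freight + insurance = 3757.01 + 230.07 + 8555.07 + 646.18 = 13188.33
Import duty = 13188.33 × 8% = 1055.07
Buyer bears (B): 230.07 + 8555.07 + 646.18 + 1020.13 + 500.75 + 1557.21 = 12509.41
Landed cost (B) = invoice 3757.01 + 12509.41 + duty 1055.07 = 17321.49
Difference = |17444.15 − 17321.49| = 122.66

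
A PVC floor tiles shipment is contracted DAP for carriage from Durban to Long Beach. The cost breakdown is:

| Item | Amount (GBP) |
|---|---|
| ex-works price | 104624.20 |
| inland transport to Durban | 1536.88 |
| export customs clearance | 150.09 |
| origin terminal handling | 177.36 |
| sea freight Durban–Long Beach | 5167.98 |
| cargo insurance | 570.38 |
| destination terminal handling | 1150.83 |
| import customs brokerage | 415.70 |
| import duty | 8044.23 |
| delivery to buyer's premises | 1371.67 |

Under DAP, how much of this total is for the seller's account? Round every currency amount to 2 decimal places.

DAP: the seller bears all costs to the named destination except import duty and clearance.
Seller's account: goods 104624.20 + inland to port 1536.88 + export clearance 150.09 + origin terminal 177.36 + freight 5167.98 + insurance 570.38 + destination terminal 1150.83 + delivery 1371.67 = 114749.39
Buyer's account: brokerage 415.70 + duty 8044.23 = 8459.93

Seller's account: GBP 114749.39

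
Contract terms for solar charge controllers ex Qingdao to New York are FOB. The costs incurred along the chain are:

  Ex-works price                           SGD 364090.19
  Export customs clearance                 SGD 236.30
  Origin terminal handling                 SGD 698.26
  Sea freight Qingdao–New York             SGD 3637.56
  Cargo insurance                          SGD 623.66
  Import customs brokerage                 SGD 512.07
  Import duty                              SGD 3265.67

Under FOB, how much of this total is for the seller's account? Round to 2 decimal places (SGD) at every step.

FOB: the seller bears costs until goods are on board at the origin port; the buyer bears freight, insurance and all costs thereafter.
Seller's account: goods 364090.19 + export clearance 236.30 + origin terminal 698.26 = 365024.75
Buyer's account: freight 3637.56 + insurance 623.66 + brokerage 512.07 + duty 3265.67 = 8038.96

Seller's account: SGD 365024.75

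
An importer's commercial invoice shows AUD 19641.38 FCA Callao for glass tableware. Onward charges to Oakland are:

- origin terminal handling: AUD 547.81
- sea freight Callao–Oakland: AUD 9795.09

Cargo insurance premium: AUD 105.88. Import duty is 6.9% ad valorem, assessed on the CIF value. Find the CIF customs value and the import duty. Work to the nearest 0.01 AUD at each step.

CIF = FCA price + pre-shipment costs + freight + insurance
CIF = 19641.38 + 547.81 + 9795.09 + 105.88 = 30090.16
Import duty = 30090.16 × 6.9% = 2076.22

CIF value: AUD 30090.16; import duty: AUD 2076.22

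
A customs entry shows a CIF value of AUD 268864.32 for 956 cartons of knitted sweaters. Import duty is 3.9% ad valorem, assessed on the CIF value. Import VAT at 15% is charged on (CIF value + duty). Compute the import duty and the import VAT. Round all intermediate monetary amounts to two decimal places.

Import duty = 268864.32 × 3.9% = 10485.71
VAT base = CIF + duty = 268864.32 + 10485.71 = 279350.03
Import VAT = 279350.03 × 15% = 41902.50

Import duty: AUD 10485.71; import VAT: AUD 41902.50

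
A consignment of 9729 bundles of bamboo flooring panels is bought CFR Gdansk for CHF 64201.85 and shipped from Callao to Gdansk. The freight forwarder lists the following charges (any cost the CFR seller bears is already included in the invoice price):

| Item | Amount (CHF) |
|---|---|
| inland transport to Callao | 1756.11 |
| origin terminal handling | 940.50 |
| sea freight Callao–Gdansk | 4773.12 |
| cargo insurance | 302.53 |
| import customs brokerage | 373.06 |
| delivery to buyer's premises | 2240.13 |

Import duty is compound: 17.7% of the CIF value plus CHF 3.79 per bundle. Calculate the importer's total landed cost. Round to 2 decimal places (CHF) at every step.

CFR: the seller pays costs through ocean freight to the destination port, but not insurance.
Already in the invoice (seller's account under CFR): inland to port, origin terminal, freight — exclude.
CIF value = CFR price + insurance = 64201.85 + 302.53 = 64504.38
Ad valorem component: 64504.38 × 17.7% = 11417.28
Specific component: 9729 × 3.79 = 36872.91
Import duty = 11417.28 + 36872.91 = 48290.19
Buyer bears: insurance 302.53 + brokerage 373.06 + delivery 2240.13 + duty 48290.19 = 51205.91
Landed cost = invoice 64201.85 + 51205.91 = 115407.76

Total landed cost: CHF 115407.76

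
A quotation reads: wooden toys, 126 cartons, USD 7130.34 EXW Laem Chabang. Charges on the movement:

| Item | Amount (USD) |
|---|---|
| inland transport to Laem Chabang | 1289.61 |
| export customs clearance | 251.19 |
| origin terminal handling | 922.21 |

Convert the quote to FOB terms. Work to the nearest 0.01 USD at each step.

FOB price: USD 9593.35

From EXW to FOB, the seller additionally bears: inland to port, export clearance, origin terminal.
FOB price = 7130.34 + 1289.61 + 251.19 + 922.21 = 9593.35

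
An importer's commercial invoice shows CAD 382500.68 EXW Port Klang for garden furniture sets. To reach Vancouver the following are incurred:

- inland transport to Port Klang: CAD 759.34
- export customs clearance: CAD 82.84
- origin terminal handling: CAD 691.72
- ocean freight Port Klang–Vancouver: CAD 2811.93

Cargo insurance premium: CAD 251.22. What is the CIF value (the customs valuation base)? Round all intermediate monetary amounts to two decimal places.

CIF = EXW price + pre-shipment costs + freight + insurance
CIF = 382500.68 + 759.34 + 82.84 + 691.72 + 2811.93 + 251.22 = 387097.73

CIF value: CAD 387097.73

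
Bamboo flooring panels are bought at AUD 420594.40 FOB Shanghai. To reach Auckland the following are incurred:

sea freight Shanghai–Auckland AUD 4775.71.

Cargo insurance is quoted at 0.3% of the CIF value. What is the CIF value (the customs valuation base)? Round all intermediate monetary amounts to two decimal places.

CIF value: AUD 426650.06

Let C be the CIF value. C = FOB price + freight + 0.3% × C
C − 0.3% × C = 420594.40 + 4775.71
0.997 × C = 425370.11
C = 425370.11 / 0.997 = 426650.06
Insurance premium = 0.3% × 426650.06 = 1279.95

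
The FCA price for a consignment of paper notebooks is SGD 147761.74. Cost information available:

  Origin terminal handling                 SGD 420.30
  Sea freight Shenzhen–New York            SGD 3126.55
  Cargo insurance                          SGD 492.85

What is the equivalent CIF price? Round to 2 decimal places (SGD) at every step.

From FCA to CIF, the seller additionally bears: origin terminal, freight, insurance.
CIF price = 147761.74 + 420.30 + 3126.55 + 492.85 = 151801.44

CIF price: SGD 151801.44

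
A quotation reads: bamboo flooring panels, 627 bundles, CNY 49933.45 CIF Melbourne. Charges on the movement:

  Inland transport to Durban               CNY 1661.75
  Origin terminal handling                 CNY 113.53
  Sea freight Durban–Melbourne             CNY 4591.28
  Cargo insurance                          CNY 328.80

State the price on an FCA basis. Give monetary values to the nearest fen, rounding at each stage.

Not relevant to the conversion: inland to port — on the seller under both CIF and FCA; already in the CIF price and stays in the FCA price.
From CIF to FCA, the seller no longer bears: origin terminal, freight, insurance.
FCA price = 49933.45 − 113.53 − 4591.28 − 328.80 = 44899.84

FCA price: CNY 44899.84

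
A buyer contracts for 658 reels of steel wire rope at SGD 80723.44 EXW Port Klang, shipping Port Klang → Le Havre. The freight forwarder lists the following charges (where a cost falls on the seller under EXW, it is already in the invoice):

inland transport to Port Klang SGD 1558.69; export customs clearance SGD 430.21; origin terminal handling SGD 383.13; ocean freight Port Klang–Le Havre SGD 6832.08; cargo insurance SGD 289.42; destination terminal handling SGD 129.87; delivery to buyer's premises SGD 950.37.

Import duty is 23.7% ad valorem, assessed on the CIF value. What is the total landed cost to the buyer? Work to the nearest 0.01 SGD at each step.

EXW: the seller makes goods available at their premises; the buyer bears all onward costs.
CIF value = EXW price + inland to port + export clearance + origin terminal + freight + insurance = 80723.44 + 1558.69 + 430.21 + 383.13 + 6832.08 + 289.42 = 90216.97
Import duty = 90216.97 × 23.7% = 21381.42
Buyer bears: inland to port 1558.69 + export clearance 430.21 + origin terminal 383.13 + freight 6832.08 + insurance 289.42 + destination terminal 129.87 + delivery 950.37 + duty 21381.42 = 31955.19
Landed cost = invoice 80723.44 + 31955.19 = 112678.63

Total landed cost: SGD 112678.63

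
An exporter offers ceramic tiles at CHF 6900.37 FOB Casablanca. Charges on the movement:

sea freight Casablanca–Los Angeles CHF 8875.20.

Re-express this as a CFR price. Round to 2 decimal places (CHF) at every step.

CFR price: CHF 15775.57

From FOB to CFR, the seller additionally bears: freight.
CFR price = 6900.37 + 8875.20 = 15775.57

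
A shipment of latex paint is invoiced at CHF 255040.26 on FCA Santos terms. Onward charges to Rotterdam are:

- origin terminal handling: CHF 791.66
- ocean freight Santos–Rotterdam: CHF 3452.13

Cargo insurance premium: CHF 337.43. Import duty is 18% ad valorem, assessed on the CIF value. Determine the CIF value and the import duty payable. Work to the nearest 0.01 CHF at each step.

CIF value: CHF 259621.48; import duty: CHF 46731.87

CIF = FCA price + pre-shipment costs + freight + insurance
CIF = 255040.26 + 791.66 + 3452.13 + 337.43 = 259621.48
Import duty = 259621.48 × 18% = 46731.87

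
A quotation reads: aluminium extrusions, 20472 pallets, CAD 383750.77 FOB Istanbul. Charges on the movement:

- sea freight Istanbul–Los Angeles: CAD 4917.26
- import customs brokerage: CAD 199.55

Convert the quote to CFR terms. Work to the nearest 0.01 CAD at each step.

Not relevant to the conversion: brokerage — on the buyer under both terms; not part of either seller's price.
From FOB to CFR, the seller additionally bears: freight.
CFR price = 383750.77 + 4917.26 = 388668.03

CFR price: CAD 388668.03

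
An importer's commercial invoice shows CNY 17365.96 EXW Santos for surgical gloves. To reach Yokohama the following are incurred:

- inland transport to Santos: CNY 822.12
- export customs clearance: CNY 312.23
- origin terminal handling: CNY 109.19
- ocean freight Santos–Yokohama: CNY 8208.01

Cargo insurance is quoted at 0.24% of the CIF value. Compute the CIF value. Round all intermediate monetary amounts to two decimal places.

Let C be the CIF value. C = EXW price + pre-shipment costs + freight + 0.24% × C
C − 0.24% × C = 17365.96 + 822.12 + 312.23 + 109.19 + 8208.01
0.9976 × C = 26817.51
C = 26817.51 / 0.9976 = 26882.03
Insurance premium = 0.24% × 26882.03 = 64.52

CIF value: CNY 26882.03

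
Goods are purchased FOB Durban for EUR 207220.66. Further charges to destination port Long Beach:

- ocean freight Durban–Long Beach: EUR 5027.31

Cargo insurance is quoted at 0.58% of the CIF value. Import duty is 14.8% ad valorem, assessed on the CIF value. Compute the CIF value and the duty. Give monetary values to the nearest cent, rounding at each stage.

Let C be the CIF value. C = FOB price + freight + 0.58% × C
C − 0.58% × C = 207220.66 + 5027.31
0.9942 × C = 212247.97
C = 212247.97 / 0.9942 = 213486.19
Insurance premium = 0.58% × 213486.19 = 1238.22
Import duty = 213486.19 × 14.8% = 31595.96

CIF value: EUR 213486.19; import duty: EUR 31595.96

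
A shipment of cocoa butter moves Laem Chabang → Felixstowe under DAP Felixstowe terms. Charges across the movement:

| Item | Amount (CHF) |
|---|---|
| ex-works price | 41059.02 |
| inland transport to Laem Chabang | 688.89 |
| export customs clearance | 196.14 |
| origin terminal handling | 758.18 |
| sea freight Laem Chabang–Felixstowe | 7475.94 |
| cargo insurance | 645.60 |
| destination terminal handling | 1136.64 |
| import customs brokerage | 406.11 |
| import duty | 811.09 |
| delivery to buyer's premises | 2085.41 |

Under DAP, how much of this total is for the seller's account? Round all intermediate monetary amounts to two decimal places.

Seller's account: CHF 54045.82

DAP: the seller bears all costs to the named destination except import duty and clearance.
Seller's account: goods 41059.02 + inland to port 688.89 + export clearance 196.14 + origin terminal 758.18 + freight 7475.94 + insurance 645.60 + destination terminal 1136.64 + delivery 2085.41 = 54045.82
Buyer's account: brokerage 406.11 + duty 811.09 = 1217.20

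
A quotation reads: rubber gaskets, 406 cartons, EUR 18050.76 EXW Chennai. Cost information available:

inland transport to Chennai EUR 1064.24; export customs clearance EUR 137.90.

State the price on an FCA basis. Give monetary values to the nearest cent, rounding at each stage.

FCA price: EUR 19252.90

From EXW to FCA, the seller additionally bears: inland to port, export clearance.
FCA price = 18050.76 + 1064.24 + 137.90 = 19252.90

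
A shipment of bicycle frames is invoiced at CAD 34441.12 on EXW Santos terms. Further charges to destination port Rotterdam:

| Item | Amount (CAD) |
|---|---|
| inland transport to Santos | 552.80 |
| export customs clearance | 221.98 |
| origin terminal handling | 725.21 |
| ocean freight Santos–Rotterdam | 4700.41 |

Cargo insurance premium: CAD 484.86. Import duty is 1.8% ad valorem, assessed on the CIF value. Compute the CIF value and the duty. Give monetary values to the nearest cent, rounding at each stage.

CIF = EXW price + pre-shipment costs + freight + insurance
CIF = 34441.12 + 552.80 + 221.98 + 725.21 + 4700.41 + 484.86 = 41126.38
Import duty = 41126.38 × 1.8% = 740.27

CIF value: CAD 41126.38; import duty: CAD 740.27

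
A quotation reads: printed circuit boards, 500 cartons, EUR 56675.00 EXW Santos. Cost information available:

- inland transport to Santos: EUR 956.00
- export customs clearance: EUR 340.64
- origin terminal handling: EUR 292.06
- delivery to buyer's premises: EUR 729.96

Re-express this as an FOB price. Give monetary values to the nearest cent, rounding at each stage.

Not relevant to the conversion: delivery — on the buyer under both terms; not part of either seller's price.
From EXW to FOB, the seller additionally bears: inland to port, export clearance, origin terminal.
FOB price = 56675.00 + 956.00 + 340.64 + 292.06 = 58263.70

FOB price: EUR 58263.70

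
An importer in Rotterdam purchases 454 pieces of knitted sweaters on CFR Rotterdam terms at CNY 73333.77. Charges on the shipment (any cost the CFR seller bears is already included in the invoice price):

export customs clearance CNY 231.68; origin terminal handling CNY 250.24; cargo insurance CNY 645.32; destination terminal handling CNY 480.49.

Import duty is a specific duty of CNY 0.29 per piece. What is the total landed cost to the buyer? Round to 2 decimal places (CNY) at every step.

CFR: the seller pays costs through ocean freight to the destination port, but not insurance.
Already in the invoice (seller's account under CFR): export clearance, origin terminal — exclude.
CIF value = CFR price + insurance = 73333.77 + 645.32 = 73979.09
Import duty = 454 × 0.29 = 131.66
Buyer bears: insurance 645.32 + destination terminal 480.49 + duty 131.66 = 1257.47
Landed cost = invoice 73333.77 + 1257.47 = 74591.24

Total landed cost: CNY 74591.24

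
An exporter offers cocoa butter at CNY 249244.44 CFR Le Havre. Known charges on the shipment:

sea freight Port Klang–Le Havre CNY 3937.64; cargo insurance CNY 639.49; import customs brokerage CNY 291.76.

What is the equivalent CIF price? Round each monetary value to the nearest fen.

Not relevant to the conversion: freight — on the seller under both CFR and CIF; already in the CFR price and stays in the CIF price. brokerage — on the buyer under both terms; not part of either seller's price.
From CFR to CIF, the seller additionally bears: insurance.
CIF price = 249244.44 + 639.49 = 249883.93

CIF price: CNY 249883.93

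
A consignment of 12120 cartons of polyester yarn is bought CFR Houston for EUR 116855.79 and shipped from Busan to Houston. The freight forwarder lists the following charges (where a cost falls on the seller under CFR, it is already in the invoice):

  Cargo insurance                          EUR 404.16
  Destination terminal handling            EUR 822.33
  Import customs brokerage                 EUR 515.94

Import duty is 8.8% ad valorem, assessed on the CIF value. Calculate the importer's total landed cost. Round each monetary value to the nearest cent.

CFR: the seller pays costs through ocean freight to the destination port, but not insurance.
CIF value = CFR price + insurance = 116855.79 + 404.16 = 117259.95
Import duty = 117259.95 × 8.8% = 10318.88
Buyer bears: insurance 404.16 + destination terminal 822.33 + brokerage 515.94 + duty 10318.88 = 12061.31
Landed cost = invoice 116855.79 + 12061.31 = 128917.10

Total landed cost: EUR 128917.10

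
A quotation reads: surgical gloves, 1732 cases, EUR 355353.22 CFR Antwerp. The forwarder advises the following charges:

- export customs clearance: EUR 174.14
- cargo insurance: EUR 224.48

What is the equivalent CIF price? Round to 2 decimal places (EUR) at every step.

CIF price: EUR 355577.70

Not relevant to the conversion: export clearance — on the seller under both CFR and CIF; already in the CFR price and stays in the CIF price.
From CFR to CIF, the seller additionally bears: insurance.
CIF price = 355353.22 + 224.48 = 355577.70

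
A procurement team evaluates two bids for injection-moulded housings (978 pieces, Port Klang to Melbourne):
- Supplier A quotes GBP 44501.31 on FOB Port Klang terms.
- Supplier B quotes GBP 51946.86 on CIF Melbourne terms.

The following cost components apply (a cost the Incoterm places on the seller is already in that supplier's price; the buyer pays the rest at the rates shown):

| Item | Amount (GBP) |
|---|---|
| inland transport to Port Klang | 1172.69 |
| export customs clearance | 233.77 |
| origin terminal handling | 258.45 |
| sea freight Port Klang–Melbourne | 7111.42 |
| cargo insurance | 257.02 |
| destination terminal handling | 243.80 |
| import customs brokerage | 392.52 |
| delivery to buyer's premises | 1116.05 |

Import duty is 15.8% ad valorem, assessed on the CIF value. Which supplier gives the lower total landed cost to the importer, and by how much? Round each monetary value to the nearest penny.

Supplier A is cheaper by GBP 89.29

Supplier A (FOB):
CIF value = FOB price + freight + insurance = 44501.31 + 7111.42 + 257.02 = 51869.75
Import duty = 51869.75 × 15.8% = 8195.42
Buyer bears (A): 7111.42 + 257.02 + 243.80 + 392.52 + 1116.05 = 9120.81
Landed cost (A) = invoice 44501.31 + 9120.81 + duty 8195.42 = 61817.54
Supplier B (CIF):
The CIF price already equals the CIF value: 51946.86
Import duty = 51946.86 × 15.8% = 8207.60
Buyer bears (B): 243.80 + 392.52 + 1116.05 = 1752.37
Landed cost (B) = invoice 51946.86 + 1752.37 + duty 8207.60 = 61906.83
Difference = |61817.54 − 61906.83| = 89.29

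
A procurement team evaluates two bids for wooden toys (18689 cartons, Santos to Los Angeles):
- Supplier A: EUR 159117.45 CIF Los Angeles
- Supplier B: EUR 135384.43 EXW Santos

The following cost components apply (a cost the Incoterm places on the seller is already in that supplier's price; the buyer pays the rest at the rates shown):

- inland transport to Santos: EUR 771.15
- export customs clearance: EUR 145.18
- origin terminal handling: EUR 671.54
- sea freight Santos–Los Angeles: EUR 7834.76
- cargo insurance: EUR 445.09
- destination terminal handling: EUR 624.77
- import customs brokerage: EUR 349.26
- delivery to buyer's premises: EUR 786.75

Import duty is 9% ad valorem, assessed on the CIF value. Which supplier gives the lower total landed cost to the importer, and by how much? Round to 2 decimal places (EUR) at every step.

Supplier A (CIF):
The CIF price already equals the CIF value: 159117.45
Import duty = 159117.45 × 9% = 14320.57
Buyer bears (A): 624.77 + 349.26 + 786.75 = 1760.78
Landed cost (A) = invoice 159117.45 + 1760.78 + duty 14320.57 = 175198.80
Supplier B (EXW):
CIF value = EXW price + inland to port + export clearance + origin terminal + freight + insurance = 135384.43 + 771.15 + 145.18 + 671.54 + 7834.76 + 445.09 = 145252.15
Import duty = 145252.15 × 9% = 13072.69
Buyer bears (B): 771.15 + 145.18 + 671.54 + 7834.76 + 445.09 + 624.77 + 349.26 + 786.75 = 11628.50
Landed cost (B) = invoice 135384.43 + 11628.50 + duty 13072.69 = 160085.62
Difference = |175198.80 − 160085.62| = 15113.18

Supplier B is cheaper by EUR 15113.18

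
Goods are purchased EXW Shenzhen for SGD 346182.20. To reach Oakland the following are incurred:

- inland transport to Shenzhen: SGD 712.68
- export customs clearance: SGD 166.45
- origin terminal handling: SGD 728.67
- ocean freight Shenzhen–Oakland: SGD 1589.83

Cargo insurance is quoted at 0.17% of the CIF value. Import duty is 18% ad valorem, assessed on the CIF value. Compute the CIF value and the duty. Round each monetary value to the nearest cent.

Let C be the CIF value. C = EXW price + pre-shipment costs + freight + 0.17% × C
C − 0.17% × C = 346182.20 + 712.68 + 166.45 + 728.67 + 1589.83
0.9983 × C = 349379.83
C = 349379.83 / 0.9983 = 349974.79
Insurance premium = 0.17% × 349974.79 = 594.96
Import duty = 349974.79 × 18% = 62995.46

CIF value: SGD 349974.79; import duty: SGD 62995.46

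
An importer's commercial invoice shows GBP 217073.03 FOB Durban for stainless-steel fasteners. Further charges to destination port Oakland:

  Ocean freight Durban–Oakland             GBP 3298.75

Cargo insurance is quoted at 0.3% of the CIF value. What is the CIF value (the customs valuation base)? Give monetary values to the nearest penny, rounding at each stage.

Let C be the CIF value. C = FOB price + freight + 0.3% × C
C − 0.3% × C = 217073.03 + 3298.75
0.997 × C = 220371.78
C = 220371.78 / 0.997 = 221034.88
Insurance premium = 0.3% × 221034.88 = 663.10

CIF value: GBP 221034.88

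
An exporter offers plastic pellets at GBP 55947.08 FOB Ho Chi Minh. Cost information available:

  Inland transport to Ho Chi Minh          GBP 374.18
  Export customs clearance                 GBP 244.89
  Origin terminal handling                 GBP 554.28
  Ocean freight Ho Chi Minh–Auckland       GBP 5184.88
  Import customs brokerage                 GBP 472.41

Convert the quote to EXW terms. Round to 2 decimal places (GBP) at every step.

Not relevant to the conversion: brokerage, freight — on the buyer under both terms; not part of either seller's price.
From FOB to EXW, the seller no longer bears: inland to port, export clearance, origin terminal.
EXW price = 55947.08 − 374.18 − 244.89 − 554.28 = 54773.73

EXW price: GBP 54773.73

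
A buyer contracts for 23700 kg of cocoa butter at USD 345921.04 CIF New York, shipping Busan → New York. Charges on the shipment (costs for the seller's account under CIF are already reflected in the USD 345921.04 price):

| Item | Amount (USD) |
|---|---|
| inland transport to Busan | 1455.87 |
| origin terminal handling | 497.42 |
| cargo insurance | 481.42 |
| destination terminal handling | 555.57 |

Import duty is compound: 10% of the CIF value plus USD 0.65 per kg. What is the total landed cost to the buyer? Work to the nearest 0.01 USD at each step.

Total landed cost: USD 396473.71

CIF: the seller pays costs through ocean freight and marine insurance to the destination port.
Already in the invoice (seller's account under CIF): inland to port, origin terminal, insurance — exclude.
The CIF price already equals the CIF value: 345921.04
Ad valorem component: 345921.04 × 10% = 34592.10
Specific component: 23700 × 0.65 = 15405.00
Import duty = 34592.10 + 15405.00 = 49997.10
Buyer bears: destination terminal 555.57 + duty 49997.10 = 50552.67
Landed cost = invoice 345921.04 + 50552.67 = 396473.71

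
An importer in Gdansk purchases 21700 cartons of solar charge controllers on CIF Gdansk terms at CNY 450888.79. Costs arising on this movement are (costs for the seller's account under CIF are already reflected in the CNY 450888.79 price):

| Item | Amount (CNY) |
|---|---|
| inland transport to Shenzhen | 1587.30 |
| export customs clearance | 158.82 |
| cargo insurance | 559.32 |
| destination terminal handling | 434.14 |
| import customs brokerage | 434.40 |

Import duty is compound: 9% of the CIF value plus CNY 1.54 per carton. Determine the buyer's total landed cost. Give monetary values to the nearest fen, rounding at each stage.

Total landed cost: CNY 525755.32

CIF: the seller pays costs through ocean freight and marine insurance to the destination port.
Already in the invoice (seller's account under CIF): inland to port, export clearance, insurance — exclude.
The CIF price already equals the CIF value: 450888.79
Ad valorem component: 450888.79 × 9% = 40579.99
Specific component: 21700 × 1.54 = 33418.00
Import duty = 40579.99 + 33418.00 = 73997.99
Buyer bears: destination terminal 434.14 + brokerage 434.40 + duty 73997.99 = 74866.53
Landed cost = invoice 450888.79 + 74866.53 = 525755.32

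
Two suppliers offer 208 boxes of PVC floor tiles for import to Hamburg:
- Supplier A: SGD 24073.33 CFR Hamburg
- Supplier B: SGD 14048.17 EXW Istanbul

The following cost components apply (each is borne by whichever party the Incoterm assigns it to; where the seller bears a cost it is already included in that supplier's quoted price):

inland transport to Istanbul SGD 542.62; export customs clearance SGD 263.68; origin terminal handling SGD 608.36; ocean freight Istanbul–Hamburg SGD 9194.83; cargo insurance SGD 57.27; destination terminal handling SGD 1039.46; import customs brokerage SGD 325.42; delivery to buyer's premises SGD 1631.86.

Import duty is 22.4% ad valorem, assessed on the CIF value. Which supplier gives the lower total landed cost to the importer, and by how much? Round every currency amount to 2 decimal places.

Supplier A (CFR):
CIF value = CFR price + insurance = 24073.33 + 57.27 = 24130.60
Import duty = 24130.60 × 22.4% = 5405.25
Buyer bears (A): 57.27 + 1039.46 + 325.42 + 1631.86 = 3054.01
Landed cost (A) = invoice 24073.33 + 3054.01 + duty 5405.25 = 32532.59
Supplier B (EXW):
CIF value = EXW price + inland to port + export clearance + origin terminal + freight + insurance = 14048.17 + 542.62 + 263.68 + 608.36 + 9194.83 + 57.27 = 24714.93
Import duty = 24714.93 × 22.4% = 5536.14
Buyer bears (B): 542.62 + 263.68 + 608.36 + 9194.83 + 57.27 + 1039.46 + 325.42 + 1631.86 = 13663.50
Landed cost (B) = invoice 14048.17 + 13663.50 + duty 5536.14 = 33247.81
Difference = |32532.59 − 33247.81| = 715.22

Supplier A is cheaper by SGD 715.22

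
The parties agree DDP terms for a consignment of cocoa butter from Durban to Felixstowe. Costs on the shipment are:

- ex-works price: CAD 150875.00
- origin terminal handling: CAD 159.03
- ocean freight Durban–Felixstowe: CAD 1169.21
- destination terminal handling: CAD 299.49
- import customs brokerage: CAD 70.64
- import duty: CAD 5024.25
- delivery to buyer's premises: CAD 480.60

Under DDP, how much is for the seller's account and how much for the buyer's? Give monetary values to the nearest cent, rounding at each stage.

Seller: CAD 158078.22; buyer: CAD 0.00

DDP: the seller bears all costs including import duty.
Seller's account: goods 150875.00 + origin terminal 159.03 + freight 1169.21 + destination terminal 299.49 + brokerage 70.64 + duty 5024.25 + delivery 480.60 = 158078.22
Buyer's account: 0.00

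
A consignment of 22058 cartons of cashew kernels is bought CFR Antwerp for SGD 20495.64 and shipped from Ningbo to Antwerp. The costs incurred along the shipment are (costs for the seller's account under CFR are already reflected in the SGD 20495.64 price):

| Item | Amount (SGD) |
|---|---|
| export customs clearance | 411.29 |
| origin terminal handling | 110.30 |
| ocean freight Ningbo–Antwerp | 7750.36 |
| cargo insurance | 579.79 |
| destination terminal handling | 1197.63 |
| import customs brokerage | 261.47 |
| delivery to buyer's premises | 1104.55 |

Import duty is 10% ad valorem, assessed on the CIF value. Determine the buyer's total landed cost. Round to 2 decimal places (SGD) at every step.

Total landed cost: SGD 25746.62

CFR: the seller pays costs through ocean freight to the destination port, but not insurance.
Already in the invoice (seller's account under CFR): export clearance, origin terminal, freight — exclude.
CIF value = CFR price + insurance = 20495.64 + 579.79 = 21075.43
Import duty = 21075.43 × 10% = 2107.54
Buyer bears: insurance 579.79 + destination terminal 1197.63 + brokerage 261.47 + delivery 1104.55 + duty 2107.54 = 5250.98
Landed cost = invoice 20495.64 + 5250.98 = 25746.62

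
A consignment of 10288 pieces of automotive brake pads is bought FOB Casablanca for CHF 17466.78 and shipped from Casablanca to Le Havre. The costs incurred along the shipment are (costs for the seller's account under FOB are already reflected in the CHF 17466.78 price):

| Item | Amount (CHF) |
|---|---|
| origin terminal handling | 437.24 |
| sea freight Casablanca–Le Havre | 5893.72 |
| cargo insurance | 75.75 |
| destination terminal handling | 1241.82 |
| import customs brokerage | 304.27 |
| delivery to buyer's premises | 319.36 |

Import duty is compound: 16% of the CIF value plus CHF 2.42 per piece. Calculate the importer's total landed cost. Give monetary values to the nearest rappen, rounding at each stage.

FOB: the seller bears costs until goods are on board at the origin port; the buyer bears freight, insurance and all costs thereafter.
Already in the invoice (seller's account under FOB): origin terminal — exclude.
CIF value = FOB price + freight + insurance = 17466.78 + 5893.72 + 75.75 = 23436.25
Ad valorem component: 23436.25 × 16% = 3749.80
Specific component: 10288 × 2.42 = 24896.96
Import duty = 3749.80 + 24896.96 = 28646.76
Buyer bears: freight 5893.72 + insurance 75.75 + destination terminal 1241.82 + brokerage 304.27 + delivery 319.36 + duty 28646.76 = 36481.68
Landed cost = invoice 17466.78 + 36481.68 = 53948.46

Total landed cost: CHF 53948.46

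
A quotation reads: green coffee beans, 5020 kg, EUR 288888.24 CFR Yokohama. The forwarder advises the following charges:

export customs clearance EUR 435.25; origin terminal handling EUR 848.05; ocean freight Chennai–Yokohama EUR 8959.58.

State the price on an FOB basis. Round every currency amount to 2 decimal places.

Not relevant to the conversion: origin terminal, export clearance — on the seller under both CFR and FOB; already in the CFR price and stays in the FOB price.
From CFR to FOB, the seller no longer bears: freight.
FOB price = 288888.24 − 8959.58 = 279928.66

FOB price: EUR 279928.66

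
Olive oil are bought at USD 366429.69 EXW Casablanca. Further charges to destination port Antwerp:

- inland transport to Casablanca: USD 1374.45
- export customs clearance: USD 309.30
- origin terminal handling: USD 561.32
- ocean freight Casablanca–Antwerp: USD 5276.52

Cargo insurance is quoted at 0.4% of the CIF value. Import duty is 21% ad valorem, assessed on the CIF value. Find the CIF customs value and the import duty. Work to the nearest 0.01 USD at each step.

Let C be the CIF value. C = EXW price + pre-shipment costs + freight + 0.4% × C
C − 0.4% × C = 366429.69 + 1374.45 + 309.30 + 561.32 + 5276.52
0.996 × C = 373951.28
C = 373951.28 / 0.996 = 375453.09
Insurance premium = 0.4% × 375453.09 = 1501.81
Import duty = 375453.09 × 21% = 78845.15

CIF value: USD 375453.09; import duty: USD 78845.15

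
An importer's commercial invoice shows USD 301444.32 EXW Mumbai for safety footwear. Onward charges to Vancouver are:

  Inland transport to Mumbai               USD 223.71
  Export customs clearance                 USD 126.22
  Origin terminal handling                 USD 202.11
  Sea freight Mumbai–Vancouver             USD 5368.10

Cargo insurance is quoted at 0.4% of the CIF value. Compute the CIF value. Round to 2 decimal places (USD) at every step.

CIF value: USD 308598.86

Let C be the CIF value. C = EXW price + pre-shipment costs + freight + 0.4% × C
C − 0.4% × C = 301444.32 + 223.71 + 126.22 + 202.11 + 5368.10
0.996 × C = 307364.46
C = 307364.46 / 0.996 = 308598.86
Insurance premium = 0.4% × 308598.86 = 1234.40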